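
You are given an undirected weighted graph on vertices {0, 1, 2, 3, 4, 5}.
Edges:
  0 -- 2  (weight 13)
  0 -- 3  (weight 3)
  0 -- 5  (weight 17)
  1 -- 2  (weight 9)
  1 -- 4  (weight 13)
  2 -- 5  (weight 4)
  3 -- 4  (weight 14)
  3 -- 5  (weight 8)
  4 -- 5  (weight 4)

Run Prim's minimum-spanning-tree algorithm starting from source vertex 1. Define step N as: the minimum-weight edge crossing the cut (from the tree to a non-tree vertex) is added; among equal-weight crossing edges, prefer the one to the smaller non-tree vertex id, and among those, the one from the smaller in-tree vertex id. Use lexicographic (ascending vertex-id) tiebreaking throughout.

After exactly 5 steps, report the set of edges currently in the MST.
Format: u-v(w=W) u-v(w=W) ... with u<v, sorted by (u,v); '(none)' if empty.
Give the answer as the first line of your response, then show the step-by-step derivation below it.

0-3(w=3) 1-2(w=9) 2-5(w=4) 3-5(w=8) 4-5(w=4)

step 1: add edge 1-2 (w=9); MST = {1-2(w=9)}
step 2: add edge 2-5 (w=4); MST = {1-2(w=9) 2-5(w=4)}
step 3: add edge 4-5 (w=4); MST = {1-2(w=9) 2-5(w=4) 4-5(w=4)}
step 4: add edge 3-5 (w=8); MST = {1-2(w=9) 2-5(w=4) 3-5(w=8) 4-5(w=4)}
step 5: add edge 0-3 (w=3); MST = {0-3(w=3) 1-2(w=9) 2-5(w=4) 3-5(w=8) 4-5(w=4)}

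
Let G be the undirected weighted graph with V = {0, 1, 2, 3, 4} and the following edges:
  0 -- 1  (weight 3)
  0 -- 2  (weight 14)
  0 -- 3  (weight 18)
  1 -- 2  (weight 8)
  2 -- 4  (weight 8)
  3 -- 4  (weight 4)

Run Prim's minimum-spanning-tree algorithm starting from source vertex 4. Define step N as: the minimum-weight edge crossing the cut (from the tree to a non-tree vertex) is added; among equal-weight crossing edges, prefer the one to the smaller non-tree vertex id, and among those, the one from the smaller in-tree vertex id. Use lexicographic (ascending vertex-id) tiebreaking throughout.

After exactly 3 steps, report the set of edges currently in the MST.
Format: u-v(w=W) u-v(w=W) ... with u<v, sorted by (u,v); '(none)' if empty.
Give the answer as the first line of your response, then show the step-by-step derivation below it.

1-2(w=8) 2-4(w=8) 3-4(w=4)

step 1: add edge 3-4 (w=4); MST = {3-4(w=4)}
step 2: add edge 2-4 (w=8); MST = {2-4(w=8) 3-4(w=4)}
step 3: add edge 1-2 (w=8); MST = {1-2(w=8) 2-4(w=8) 3-4(w=4)}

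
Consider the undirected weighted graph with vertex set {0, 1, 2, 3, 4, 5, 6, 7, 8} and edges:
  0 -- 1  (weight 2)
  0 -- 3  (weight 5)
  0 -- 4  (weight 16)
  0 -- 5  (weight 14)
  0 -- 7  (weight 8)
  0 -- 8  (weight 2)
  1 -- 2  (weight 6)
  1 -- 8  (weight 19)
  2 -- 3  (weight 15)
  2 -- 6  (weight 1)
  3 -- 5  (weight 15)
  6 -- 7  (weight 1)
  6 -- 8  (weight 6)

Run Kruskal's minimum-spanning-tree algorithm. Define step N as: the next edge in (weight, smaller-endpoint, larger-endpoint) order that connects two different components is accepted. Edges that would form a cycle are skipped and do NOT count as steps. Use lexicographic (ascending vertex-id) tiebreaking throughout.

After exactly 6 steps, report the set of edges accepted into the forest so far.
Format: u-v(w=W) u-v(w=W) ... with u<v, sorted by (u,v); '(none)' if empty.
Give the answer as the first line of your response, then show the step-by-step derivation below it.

0-1(w=2) 0-3(w=5) 0-8(w=2) 1-2(w=6) 2-6(w=1) 6-7(w=1)

step 1: add edge 2-6 (w=1); MST = {2-6(w=1)}
step 2: add edge 6-7 (w=1); MST = {2-6(w=1) 6-7(w=1)}
step 3: add edge 0-1 (w=2); MST = {0-1(w=2) 2-6(w=1) 6-7(w=1)}
step 4: add edge 0-8 (w=2); MST = {0-1(w=2) 0-8(w=2) 2-6(w=1) 6-7(w=1)}
step 5: add edge 0-3 (w=5); MST = {0-1(w=2) 0-3(w=5) 0-8(w=2) 2-6(w=1) 6-7(w=1)}
step 6: add edge 1-2 (w=6); MST = {0-1(w=2) 0-3(w=5) 0-8(w=2) 1-2(w=6) 2-6(w=1) 6-7(w=1)}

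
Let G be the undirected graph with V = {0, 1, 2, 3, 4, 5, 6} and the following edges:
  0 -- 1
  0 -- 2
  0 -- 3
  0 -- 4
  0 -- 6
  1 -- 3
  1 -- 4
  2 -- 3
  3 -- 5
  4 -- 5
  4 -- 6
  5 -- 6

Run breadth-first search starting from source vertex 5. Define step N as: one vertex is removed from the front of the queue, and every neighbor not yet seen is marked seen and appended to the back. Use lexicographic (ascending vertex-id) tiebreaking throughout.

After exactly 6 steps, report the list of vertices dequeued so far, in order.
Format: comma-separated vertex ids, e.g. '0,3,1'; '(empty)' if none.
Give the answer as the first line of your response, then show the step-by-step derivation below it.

5,3,4,6,0,1

step 1: dequeue 5; queue=[3,4,6]; order=5
step 2: dequeue 3; queue=[4,6,0,1,2]; order=5,3
step 3: dequeue 4; queue=[6,0,1,2]; order=5,3,4
step 4: dequeue 6; queue=[0,1,2]; order=5,3,4,6
step 5: dequeue 0; queue=[1,2]; order=5,3,4,6,0
step 6: dequeue 1; queue=[2]; order=5,3,4,6,0,1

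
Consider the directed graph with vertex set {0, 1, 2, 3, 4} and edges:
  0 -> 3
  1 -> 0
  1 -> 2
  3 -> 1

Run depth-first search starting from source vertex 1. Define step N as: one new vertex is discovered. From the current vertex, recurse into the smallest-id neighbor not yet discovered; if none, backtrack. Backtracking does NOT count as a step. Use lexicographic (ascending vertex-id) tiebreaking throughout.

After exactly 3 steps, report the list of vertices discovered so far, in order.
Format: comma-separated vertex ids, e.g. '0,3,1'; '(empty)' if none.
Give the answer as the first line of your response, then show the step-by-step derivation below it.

1,0,3

step 1: discover 1; path=1; order=1
step 2: discover 0; path=1>0; order=1,0
step 3: discover 3; path=1>0>3; order=1,0,3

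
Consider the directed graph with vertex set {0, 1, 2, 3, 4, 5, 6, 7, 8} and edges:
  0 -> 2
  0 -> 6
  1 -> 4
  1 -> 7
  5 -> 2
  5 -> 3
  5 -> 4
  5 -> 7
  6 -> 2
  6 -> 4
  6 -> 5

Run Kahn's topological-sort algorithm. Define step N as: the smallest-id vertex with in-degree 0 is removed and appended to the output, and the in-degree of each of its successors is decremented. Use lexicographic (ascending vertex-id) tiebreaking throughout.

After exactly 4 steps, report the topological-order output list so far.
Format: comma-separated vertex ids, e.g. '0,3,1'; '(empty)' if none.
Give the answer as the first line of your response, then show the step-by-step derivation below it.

0,1,6,5

step 1: output 0; order=[0]; indeg=(0,0,2,1,3,1,0,2,0)
step 2: output 1; order=[0,1]; indeg=(0,0,2,1,2,1,0,1,0)
step 3: output 6; order=[0,1,6]; indeg=(0,0,1,1,1,0,0,1,0)
step 4: output 5; order=[0,1,6,5]; indeg=(0,0,0,0,0,0,0,0,0)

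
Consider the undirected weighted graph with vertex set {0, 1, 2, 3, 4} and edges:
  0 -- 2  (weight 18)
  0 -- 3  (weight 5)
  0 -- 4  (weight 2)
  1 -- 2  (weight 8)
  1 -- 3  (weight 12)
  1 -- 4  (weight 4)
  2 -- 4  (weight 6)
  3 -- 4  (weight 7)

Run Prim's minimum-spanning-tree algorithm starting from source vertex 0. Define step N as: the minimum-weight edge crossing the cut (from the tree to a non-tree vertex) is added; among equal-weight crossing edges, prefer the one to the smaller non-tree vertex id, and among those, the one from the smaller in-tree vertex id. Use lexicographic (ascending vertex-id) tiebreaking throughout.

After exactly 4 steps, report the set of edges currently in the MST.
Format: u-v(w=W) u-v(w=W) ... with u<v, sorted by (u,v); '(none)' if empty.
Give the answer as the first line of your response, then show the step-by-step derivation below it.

0-3(w=5) 0-4(w=2) 1-4(w=4) 2-4(w=6)

step 1: add edge 0-4 (w=2); MST = {0-4(w=2)}
step 2: add edge 1-4 (w=4); MST = {0-4(w=2) 1-4(w=4)}
step 3: add edge 0-3 (w=5); MST = {0-3(w=5) 0-4(w=2) 1-4(w=4)}
step 4: add edge 2-4 (w=6); MST = {0-3(w=5) 0-4(w=2) 1-4(w=4) 2-4(w=6)}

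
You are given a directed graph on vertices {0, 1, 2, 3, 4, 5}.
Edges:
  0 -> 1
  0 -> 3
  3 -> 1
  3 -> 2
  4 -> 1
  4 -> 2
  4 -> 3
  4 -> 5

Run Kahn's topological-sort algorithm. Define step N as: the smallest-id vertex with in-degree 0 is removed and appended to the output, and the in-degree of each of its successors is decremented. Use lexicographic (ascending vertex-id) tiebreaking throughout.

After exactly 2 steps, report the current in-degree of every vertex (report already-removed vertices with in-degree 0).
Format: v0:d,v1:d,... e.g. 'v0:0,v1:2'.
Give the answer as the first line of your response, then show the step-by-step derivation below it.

v0:0,v1:1,v2:1,v3:0,v4:0,v5:0

step 1: output 0; order=[0]; indeg=(0,2,2,1,0,1)
step 2: output 4; order=[0,4]; indeg=(0,1,1,0,0,0)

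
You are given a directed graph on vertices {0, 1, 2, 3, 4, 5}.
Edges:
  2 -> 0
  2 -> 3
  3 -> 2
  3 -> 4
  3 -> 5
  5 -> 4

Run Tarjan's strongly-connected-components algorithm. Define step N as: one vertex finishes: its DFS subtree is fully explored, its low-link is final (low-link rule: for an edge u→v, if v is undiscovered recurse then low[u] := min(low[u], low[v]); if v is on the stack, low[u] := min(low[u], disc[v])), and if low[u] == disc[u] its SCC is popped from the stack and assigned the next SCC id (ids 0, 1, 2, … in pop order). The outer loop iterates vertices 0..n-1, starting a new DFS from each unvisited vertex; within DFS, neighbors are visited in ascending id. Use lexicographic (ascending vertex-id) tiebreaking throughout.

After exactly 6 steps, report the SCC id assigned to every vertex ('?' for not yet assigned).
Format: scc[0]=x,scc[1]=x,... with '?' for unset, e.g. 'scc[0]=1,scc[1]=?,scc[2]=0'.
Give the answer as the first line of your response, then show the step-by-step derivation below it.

scc[0]=0,scc[1]=1,scc[2]=4,scc[3]=4,scc[4]=2,scc[5]=3

step 1: low=(low[0]=0,low[1]=?,low[2]=?,low[3]=?,low[4]=?,low[5]=?); scc=(scc[0]=0,scc[1]=?,scc[2]=?,scc[3]=?,scc[4]=?,scc[5]=?)
step 2: low=(low[0]=0,low[1]=1,low[2]=?,low[3]=?,low[4]=?,low[5]=?); scc=(scc[0]=0,scc[1]=1,scc[2]=?,scc[3]=?,scc[4]=?,scc[5]=?)
step 3: low=(low[0]=0,low[1]=1,low[2]=2,low[3]=2,low[4]=4,low[5]=?); scc=(scc[0]=0,scc[1]=1,scc[2]=?,scc[3]=?,scc[4]=2,scc[5]=?)
step 4: low=(low[0]=0,low[1]=1,low[2]=2,low[3]=2,low[4]=4,low[5]=5); scc=(scc[0]=0,scc[1]=1,scc[2]=?,scc[3]=?,scc[4]=2,scc[5]=3)
step 5: low=(low[0]=0,low[1]=1,low[2]=2,low[3]=2,low[4]=4,low[5]=5); scc=(scc[0]=0,scc[1]=1,scc[2]=?,scc[3]=?,scc[4]=2,scc[5]=3)
step 6: low=(low[0]=0,low[1]=1,low[2]=2,low[3]=2,low[4]=4,low[5]=5); scc=(scc[0]=0,scc[1]=1,scc[2]=4,scc[3]=4,scc[4]=2,scc[5]=3)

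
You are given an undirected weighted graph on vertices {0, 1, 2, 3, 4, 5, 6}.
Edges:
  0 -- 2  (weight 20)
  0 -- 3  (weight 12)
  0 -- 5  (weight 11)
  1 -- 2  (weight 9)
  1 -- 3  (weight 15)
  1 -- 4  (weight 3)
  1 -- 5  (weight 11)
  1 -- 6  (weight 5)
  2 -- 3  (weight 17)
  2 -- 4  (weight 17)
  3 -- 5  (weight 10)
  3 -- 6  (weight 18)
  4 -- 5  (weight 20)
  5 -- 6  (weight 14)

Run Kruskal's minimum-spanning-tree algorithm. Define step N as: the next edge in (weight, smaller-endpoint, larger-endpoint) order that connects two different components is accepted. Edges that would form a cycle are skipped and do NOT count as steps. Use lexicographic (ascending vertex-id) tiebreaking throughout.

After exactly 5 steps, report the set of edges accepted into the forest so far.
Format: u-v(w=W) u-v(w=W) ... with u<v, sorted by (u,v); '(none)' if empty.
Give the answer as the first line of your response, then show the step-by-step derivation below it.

0-5(w=11) 1-2(w=9) 1-4(w=3) 1-6(w=5) 3-5(w=10)

step 1: add edge 1-4 (w=3); MST = {1-4(w=3)}
step 2: add edge 1-6 (w=5); MST = {1-4(w=3) 1-6(w=5)}
step 3: add edge 1-2 (w=9); MST = {1-2(w=9) 1-4(w=3) 1-6(w=5)}
step 4: add edge 3-5 (w=10); MST = {1-2(w=9) 1-4(w=3) 1-6(w=5) 3-5(w=10)}
step 5: add edge 0-5 (w=11); MST = {0-5(w=11) 1-2(w=9) 1-4(w=3) 1-6(w=5) 3-5(w=10)}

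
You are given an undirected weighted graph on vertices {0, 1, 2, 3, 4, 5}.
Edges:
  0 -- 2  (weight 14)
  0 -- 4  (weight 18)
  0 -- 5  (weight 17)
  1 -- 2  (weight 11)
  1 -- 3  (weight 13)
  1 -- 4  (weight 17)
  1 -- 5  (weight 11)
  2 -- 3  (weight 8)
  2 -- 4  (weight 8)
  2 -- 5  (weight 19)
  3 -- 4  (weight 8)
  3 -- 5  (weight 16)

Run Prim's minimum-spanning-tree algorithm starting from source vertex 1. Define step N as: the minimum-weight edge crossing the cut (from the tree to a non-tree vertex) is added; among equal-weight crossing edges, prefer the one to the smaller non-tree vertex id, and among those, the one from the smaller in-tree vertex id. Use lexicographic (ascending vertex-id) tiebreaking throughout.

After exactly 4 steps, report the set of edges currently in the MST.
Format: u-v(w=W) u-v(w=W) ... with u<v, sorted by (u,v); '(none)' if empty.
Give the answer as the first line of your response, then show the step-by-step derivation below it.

1-2(w=11) 1-5(w=11) 2-3(w=8) 2-4(w=8)

step 1: add edge 1-2 (w=11); MST = {1-2(w=11)}
step 2: add edge 2-3 (w=8); MST = {1-2(w=11) 2-3(w=8)}
step 3: add edge 2-4 (w=8); MST = {1-2(w=11) 2-3(w=8) 2-4(w=8)}
step 4: add edge 1-5 (w=11); MST = {1-2(w=11) 1-5(w=11) 2-3(w=8) 2-4(w=8)}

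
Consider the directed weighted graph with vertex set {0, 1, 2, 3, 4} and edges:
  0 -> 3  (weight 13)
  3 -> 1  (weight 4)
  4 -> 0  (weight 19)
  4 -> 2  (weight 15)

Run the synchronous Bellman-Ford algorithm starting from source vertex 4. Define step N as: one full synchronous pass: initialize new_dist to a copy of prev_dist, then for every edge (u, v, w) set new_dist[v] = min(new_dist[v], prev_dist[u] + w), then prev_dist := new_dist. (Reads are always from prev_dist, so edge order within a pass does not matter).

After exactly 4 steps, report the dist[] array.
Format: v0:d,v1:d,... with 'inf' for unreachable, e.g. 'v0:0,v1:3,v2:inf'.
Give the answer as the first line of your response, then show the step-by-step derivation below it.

v0:19,v1:36,v2:15,v3:32,v4:0

step 1: dist = v0:19,v1:inf,v2:15,v3:inf,v4:0
step 2: dist = v0:19,v1:inf,v2:15,v3:32,v4:0
step 3: dist = v0:19,v1:36,v2:15,v3:32,v4:0
step 4: dist = v0:19,v1:36,v2:15,v3:32,v4:0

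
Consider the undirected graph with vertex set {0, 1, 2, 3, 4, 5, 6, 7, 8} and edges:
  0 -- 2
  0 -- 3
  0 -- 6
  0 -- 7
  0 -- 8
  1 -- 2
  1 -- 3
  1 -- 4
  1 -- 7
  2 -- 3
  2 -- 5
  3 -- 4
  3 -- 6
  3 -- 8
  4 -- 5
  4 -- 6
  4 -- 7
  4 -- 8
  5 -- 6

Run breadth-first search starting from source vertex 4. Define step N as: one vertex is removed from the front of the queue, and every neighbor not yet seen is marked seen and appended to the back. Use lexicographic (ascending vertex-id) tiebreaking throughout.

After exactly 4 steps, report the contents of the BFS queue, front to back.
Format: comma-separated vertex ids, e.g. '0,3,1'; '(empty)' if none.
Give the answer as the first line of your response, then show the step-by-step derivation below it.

6,7,8,2,0

step 1: dequeue 4; queue=[1,3,5,6,7,8]; order=4
step 2: dequeue 1; queue=[3,5,6,7,8,2]; order=4,1
step 3: dequeue 3; queue=[5,6,7,8,2,0]; order=4,1,3
step 4: dequeue 5; queue=[6,7,8,2,0]; order=4,1,3,5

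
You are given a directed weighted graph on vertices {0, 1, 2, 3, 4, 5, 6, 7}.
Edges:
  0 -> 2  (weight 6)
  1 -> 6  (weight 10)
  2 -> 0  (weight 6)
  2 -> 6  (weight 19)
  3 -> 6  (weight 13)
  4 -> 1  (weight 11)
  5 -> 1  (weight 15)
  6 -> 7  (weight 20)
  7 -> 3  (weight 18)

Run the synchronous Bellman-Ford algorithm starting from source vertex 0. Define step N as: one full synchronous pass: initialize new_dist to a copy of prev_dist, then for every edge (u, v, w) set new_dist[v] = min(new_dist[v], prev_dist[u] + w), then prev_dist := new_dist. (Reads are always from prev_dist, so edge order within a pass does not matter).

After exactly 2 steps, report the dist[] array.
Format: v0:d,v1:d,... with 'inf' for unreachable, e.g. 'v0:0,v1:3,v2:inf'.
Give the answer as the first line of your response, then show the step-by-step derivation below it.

v0:0,v1:inf,v2:6,v3:inf,v4:inf,v5:inf,v6:25,v7:inf

step 1: dist = v0:0,v1:inf,v2:6,v3:inf,v4:inf,v5:inf,v6:inf,v7:inf
step 2: dist = v0:0,v1:inf,v2:6,v3:inf,v4:inf,v5:inf,v6:25,v7:inf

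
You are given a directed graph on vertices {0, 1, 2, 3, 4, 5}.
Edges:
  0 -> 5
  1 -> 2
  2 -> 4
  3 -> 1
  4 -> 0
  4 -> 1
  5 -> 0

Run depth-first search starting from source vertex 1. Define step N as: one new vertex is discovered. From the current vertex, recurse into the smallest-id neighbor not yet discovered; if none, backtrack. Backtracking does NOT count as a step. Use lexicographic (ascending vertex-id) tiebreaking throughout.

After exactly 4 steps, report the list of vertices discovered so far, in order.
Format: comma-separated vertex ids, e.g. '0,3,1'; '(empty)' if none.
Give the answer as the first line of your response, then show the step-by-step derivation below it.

1,2,4,0

step 1: discover 1; path=1; order=1
step 2: discover 2; path=1>2; order=1,2
step 3: discover 4; path=1>2>4; order=1,2,4
step 4: discover 0; path=1>2>4>0; order=1,2,4,0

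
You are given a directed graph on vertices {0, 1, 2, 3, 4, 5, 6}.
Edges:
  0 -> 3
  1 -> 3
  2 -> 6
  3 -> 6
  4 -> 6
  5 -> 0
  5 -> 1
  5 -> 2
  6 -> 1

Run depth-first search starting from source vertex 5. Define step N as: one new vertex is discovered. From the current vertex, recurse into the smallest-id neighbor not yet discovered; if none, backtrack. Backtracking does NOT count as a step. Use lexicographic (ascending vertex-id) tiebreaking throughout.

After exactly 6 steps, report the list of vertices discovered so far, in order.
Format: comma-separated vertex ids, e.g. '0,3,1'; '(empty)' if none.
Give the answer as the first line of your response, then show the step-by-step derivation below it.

5,0,3,6,1,2

step 1: discover 5; path=5; order=5
step 2: discover 0; path=5>0; order=5,0
step 3: discover 3; path=5>0>3; order=5,0,3
step 4: discover 6; path=5>0>3>6; order=5,0,3,6
step 5: discover 1; path=5>0>3>6>1; order=5,0,3,6,1
step 6: discover 2; path=5>2; order=5,0,3,6,1,2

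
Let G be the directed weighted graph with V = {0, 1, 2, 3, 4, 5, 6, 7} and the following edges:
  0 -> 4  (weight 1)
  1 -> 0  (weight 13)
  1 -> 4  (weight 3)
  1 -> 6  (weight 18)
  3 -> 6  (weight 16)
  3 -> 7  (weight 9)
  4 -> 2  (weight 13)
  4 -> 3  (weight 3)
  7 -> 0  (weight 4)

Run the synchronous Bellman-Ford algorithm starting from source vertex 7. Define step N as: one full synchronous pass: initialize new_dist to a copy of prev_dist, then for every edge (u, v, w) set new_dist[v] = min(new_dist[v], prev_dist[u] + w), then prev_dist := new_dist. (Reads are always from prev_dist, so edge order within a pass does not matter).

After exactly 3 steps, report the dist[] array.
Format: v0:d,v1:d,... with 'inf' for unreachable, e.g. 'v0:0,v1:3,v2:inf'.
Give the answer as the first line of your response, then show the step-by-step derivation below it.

v0:4,v1:inf,v2:18,v3:8,v4:5,v5:inf,v6:inf,v7:0

step 1: dist = v0:4,v1:inf,v2:inf,v3:inf,v4:inf,v5:inf,v6:inf,v7:0
step 2: dist = v0:4,v1:inf,v2:inf,v3:inf,v4:5,v5:inf,v6:inf,v7:0
step 3: dist = v0:4,v1:inf,v2:18,v3:8,v4:5,v5:inf,v6:inf,v7:0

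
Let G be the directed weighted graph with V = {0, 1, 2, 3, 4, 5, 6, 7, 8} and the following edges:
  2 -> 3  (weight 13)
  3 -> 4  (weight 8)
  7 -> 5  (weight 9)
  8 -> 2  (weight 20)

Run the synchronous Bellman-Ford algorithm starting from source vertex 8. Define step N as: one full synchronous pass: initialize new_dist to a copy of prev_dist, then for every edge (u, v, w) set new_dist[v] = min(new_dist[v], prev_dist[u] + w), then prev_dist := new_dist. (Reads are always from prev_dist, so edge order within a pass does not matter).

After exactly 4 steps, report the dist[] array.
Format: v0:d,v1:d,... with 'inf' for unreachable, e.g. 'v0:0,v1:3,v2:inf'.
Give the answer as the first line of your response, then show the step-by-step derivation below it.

v0:inf,v1:inf,v2:20,v3:33,v4:41,v5:inf,v6:inf,v7:inf,v8:0

step 1: dist = v0:inf,v1:inf,v2:20,v3:inf,v4:inf,v5:inf,v6:inf,v7:inf,v8:0
step 2: dist = v0:inf,v1:inf,v2:20,v3:33,v4:inf,v5:inf,v6:inf,v7:inf,v8:0
step 3: dist = v0:inf,v1:inf,v2:20,v3:33,v4:41,v5:inf,v6:inf,v7:inf,v8:0
step 4: dist = v0:inf,v1:inf,v2:20,v3:33,v4:41,v5:inf,v6:inf,v7:inf,v8:0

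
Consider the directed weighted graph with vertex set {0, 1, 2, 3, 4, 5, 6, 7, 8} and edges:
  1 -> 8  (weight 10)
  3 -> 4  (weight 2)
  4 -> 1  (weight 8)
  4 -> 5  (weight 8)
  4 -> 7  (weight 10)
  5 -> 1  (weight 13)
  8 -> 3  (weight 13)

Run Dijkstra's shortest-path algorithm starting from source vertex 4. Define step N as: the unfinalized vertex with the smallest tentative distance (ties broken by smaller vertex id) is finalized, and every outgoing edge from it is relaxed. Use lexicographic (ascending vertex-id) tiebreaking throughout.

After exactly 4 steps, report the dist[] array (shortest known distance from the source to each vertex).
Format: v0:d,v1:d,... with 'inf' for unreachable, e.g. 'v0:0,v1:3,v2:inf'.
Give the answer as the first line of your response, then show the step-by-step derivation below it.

v0:inf,v1:8,v2:inf,v3:inf,v4:0,v5:8,v6:inf,v7:10,v8:18

step 1: dist = v0:inf,v1:8,v2:inf,v3:inf,v4:0,v5:8,v6:inf,v7:10,v8:inf
step 2: dist = v0:inf,v1:8,v2:inf,v3:inf,v4:0,v5:8,v6:inf,v7:10,v8:18
step 3: dist = v0:inf,v1:8,v2:inf,v3:inf,v4:0,v5:8,v6:inf,v7:10,v8:18
step 4: dist = v0:inf,v1:8,v2:inf,v3:inf,v4:0,v5:8,v6:inf,v7:10,v8:18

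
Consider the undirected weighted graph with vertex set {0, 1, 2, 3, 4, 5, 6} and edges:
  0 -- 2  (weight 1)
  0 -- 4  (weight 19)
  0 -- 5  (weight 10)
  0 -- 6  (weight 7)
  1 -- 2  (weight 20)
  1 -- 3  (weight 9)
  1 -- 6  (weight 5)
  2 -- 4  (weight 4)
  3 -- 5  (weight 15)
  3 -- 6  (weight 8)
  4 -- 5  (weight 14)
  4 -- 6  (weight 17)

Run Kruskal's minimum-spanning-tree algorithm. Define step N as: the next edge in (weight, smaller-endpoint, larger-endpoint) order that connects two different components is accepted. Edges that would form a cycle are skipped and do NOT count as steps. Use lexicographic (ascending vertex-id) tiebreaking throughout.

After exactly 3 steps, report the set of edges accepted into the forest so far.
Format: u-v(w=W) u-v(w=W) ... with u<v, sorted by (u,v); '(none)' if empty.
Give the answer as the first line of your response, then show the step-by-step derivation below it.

0-2(w=1) 1-6(w=5) 2-4(w=4)

step 1: add edge 0-2 (w=1); MST = {0-2(w=1)}
step 2: add edge 2-4 (w=4); MST = {0-2(w=1) 2-4(w=4)}
step 3: add edge 1-6 (w=5); MST = {0-2(w=1) 1-6(w=5) 2-4(w=4)}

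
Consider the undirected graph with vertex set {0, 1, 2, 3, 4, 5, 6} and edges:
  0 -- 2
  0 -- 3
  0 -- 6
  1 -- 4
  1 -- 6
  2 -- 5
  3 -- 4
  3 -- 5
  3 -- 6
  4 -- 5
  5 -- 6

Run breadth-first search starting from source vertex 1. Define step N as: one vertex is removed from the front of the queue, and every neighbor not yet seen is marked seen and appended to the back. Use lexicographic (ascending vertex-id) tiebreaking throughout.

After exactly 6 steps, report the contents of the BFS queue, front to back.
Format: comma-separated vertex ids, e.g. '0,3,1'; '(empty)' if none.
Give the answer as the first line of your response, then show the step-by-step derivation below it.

2

step 1: dequeue 1; queue=[4,6]; order=1
step 2: dequeue 4; queue=[6,3,5]; order=1,4
step 3: dequeue 6; queue=[3,5,0]; order=1,4,6
step 4: dequeue 3; queue=[5,0]; order=1,4,6,3
step 5: dequeue 5; queue=[0,2]; order=1,4,6,3,5
step 6: dequeue 0; queue=[2]; order=1,4,6,3,5,0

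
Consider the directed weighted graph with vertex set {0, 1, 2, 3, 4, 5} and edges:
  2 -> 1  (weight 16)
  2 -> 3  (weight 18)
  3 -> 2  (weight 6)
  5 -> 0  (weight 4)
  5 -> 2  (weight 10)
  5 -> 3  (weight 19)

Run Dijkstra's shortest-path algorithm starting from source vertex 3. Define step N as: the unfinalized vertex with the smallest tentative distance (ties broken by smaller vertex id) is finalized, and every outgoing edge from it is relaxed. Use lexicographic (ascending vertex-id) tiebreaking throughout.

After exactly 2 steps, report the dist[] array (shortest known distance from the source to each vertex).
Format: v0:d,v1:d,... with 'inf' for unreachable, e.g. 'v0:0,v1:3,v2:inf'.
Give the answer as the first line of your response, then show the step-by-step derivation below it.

v0:inf,v1:22,v2:6,v3:0,v4:inf,v5:inf

step 1: dist = v0:inf,v1:inf,v2:6,v3:0,v4:inf,v5:inf
step 2: dist = v0:inf,v1:22,v2:6,v3:0,v4:inf,v5:inf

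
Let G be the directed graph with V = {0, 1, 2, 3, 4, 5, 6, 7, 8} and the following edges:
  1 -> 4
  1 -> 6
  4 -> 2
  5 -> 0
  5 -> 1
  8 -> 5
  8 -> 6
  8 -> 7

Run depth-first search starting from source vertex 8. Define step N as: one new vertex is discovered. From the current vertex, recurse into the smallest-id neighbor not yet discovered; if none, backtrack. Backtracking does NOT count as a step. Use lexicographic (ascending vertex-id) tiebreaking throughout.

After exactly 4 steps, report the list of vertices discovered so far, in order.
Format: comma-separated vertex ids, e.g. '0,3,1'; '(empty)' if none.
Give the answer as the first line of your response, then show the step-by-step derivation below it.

8,5,0,1

step 1: discover 8; path=8; order=8
step 2: discover 5; path=8>5; order=8,5
step 3: discover 0; path=8>5>0; order=8,5,0
step 4: discover 1; path=8>5>1; order=8,5,0,1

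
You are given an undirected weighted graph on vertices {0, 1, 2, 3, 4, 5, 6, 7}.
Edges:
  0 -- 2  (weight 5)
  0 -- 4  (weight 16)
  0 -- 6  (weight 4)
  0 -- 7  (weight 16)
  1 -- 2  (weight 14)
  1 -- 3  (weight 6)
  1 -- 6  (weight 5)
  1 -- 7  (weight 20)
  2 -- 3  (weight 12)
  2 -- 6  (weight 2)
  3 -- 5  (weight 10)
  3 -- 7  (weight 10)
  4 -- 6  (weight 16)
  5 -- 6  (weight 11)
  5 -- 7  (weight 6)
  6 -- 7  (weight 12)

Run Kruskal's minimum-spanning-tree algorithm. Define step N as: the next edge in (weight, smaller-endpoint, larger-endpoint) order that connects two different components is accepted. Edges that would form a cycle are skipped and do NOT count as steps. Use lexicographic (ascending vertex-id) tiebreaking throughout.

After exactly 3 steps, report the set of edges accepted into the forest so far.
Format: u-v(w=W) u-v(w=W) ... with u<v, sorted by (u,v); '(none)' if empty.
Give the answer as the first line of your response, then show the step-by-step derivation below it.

0-6(w=4) 1-6(w=5) 2-6(w=2)

step 1: add edge 2-6 (w=2); MST = {2-6(w=2)}
step 2: add edge 0-6 (w=4); MST = {0-6(w=4) 2-6(w=2)}
step 3: add edge 1-6 (w=5); MST = {0-6(w=4) 1-6(w=5) 2-6(w=2)}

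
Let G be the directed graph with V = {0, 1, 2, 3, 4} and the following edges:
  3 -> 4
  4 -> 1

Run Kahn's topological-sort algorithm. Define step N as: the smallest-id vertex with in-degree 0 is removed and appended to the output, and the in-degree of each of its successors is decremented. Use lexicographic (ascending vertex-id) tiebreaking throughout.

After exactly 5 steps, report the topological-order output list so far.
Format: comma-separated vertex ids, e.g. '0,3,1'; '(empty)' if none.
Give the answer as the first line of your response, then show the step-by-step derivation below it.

0,2,3,4,1

step 1: output 0; order=[0]; indeg=(0,1,0,0,1)
step 2: output 2; order=[0,2]; indeg=(0,1,0,0,1)
step 3: output 3; order=[0,2,3]; indeg=(0,1,0,0,0)
step 4: output 4; order=[0,2,3,4]; indeg=(0,0,0,0,0)
step 5: output 1; order=[0,2,3,4,1]; indeg=(0,0,0,0,0)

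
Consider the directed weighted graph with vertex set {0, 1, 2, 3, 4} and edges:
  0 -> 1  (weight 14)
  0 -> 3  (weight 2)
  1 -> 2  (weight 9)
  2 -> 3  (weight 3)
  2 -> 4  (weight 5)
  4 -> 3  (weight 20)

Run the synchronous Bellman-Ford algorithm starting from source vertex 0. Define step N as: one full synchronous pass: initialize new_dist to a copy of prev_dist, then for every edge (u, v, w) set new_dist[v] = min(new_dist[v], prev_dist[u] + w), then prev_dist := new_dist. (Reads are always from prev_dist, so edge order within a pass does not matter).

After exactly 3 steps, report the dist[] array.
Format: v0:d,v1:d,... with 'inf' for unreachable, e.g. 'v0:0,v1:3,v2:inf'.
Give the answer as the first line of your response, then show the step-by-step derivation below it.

v0:0,v1:14,v2:23,v3:2,v4:28

step 1: dist = v0:0,v1:14,v2:inf,v3:2,v4:inf
step 2: dist = v0:0,v1:14,v2:23,v3:2,v4:inf
step 3: dist = v0:0,v1:14,v2:23,v3:2,v4:28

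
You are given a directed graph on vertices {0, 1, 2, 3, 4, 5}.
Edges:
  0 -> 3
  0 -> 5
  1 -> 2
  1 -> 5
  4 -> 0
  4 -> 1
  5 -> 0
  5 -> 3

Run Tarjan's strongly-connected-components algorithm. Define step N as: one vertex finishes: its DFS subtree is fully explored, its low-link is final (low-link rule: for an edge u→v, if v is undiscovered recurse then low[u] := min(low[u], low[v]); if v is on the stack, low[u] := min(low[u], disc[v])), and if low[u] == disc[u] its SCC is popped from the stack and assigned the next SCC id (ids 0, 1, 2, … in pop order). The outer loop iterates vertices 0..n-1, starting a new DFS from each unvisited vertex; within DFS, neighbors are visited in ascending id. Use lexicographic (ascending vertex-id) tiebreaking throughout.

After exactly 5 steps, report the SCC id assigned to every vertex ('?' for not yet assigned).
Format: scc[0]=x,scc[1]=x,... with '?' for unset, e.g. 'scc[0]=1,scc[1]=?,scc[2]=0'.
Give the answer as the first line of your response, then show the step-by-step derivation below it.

scc[0]=1,scc[1]=3,scc[2]=2,scc[3]=0,scc[4]=?,scc[5]=1

step 1: low=(low[0]=0,low[1]=?,low[2]=?,low[3]=1,low[4]=?,low[5]=?); scc=(scc[0]=?,scc[1]=?,scc[2]=?,scc[3]=0,scc[4]=?,scc[5]=?)
step 2: low=(low[0]=0,low[1]=?,low[2]=?,low[3]=1,low[4]=?,low[5]=0); scc=(scc[0]=?,scc[1]=?,scc[2]=?,scc[3]=0,scc[4]=?,scc[5]=?)
step 3: low=(low[0]=0,low[1]=?,low[2]=?,low[3]=1,low[4]=?,low[5]=0); scc=(scc[0]=1,scc[1]=?,scc[2]=?,scc[3]=0,scc[4]=?,scc[5]=1)
step 4: low=(low[0]=0,low[1]=3,low[2]=4,low[3]=1,low[4]=?,low[5]=0); scc=(scc[0]=1,scc[1]=?,scc[2]=2,scc[3]=0,scc[4]=?,scc[5]=1)
step 5: low=(low[0]=0,low[1]=3,low[2]=4,low[3]=1,low[4]=?,low[5]=0); scc=(scc[0]=1,scc[1]=3,scc[2]=2,scc[3]=0,scc[4]=?,scc[5]=1)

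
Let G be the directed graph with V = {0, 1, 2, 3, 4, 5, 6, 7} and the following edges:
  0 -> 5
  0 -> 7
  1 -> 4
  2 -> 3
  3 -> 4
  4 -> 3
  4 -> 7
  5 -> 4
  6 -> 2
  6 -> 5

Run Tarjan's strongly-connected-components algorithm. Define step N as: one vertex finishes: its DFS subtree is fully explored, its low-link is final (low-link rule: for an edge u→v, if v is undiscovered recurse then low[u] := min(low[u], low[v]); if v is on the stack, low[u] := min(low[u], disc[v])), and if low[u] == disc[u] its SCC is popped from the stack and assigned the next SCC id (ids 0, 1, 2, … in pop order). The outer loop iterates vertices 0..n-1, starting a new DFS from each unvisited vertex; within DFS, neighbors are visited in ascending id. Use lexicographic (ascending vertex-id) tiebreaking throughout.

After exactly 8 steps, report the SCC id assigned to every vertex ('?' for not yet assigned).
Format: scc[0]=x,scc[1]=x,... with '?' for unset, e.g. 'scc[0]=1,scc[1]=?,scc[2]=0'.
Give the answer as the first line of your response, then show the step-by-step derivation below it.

scc[0]=3,scc[1]=4,scc[2]=5,scc[3]=1,scc[4]=1,scc[5]=2,scc[6]=6,scc[7]=0

step 1: low=(low[0]=0,low[1]=?,low[2]=?,low[3]=2,low[4]=2,low[5]=1,low[6]=?,low[7]=?); scc=(scc[0]=?,scc[1]=?,scc[2]=?,scc[3]=?,scc[4]=?,scc[5]=?,scc[6]=?,scc[7]=?)
step 2: low=(low[0]=0,low[1]=?,low[2]=?,low[3]=2,low[4]=2,low[5]=1,low[6]=?,low[7]=4); scc=(scc[0]=?,scc[1]=?,scc[2]=?,scc[3]=?,scc[4]=?,scc[5]=?,scc[6]=?,scc[7]=0)
step 3: low=(low[0]=0,low[1]=?,low[2]=?,low[3]=2,low[4]=2,low[5]=1,low[6]=?,low[7]=4); scc=(scc[0]=?,scc[1]=?,scc[2]=?,scc[3]=1,scc[4]=1,scc[5]=?,scc[6]=?,scc[7]=0)
step 4: low=(low[0]=0,low[1]=?,low[2]=?,low[3]=2,low[4]=2,low[5]=1,low[6]=?,low[7]=4); scc=(scc[0]=?,scc[1]=?,scc[2]=?,scc[3]=1,scc[4]=1,scc[5]=2,scc[6]=?,scc[7]=0)
step 5: low=(low[0]=0,low[1]=?,low[2]=?,low[3]=2,low[4]=2,low[5]=1,low[6]=?,low[7]=4); scc=(scc[0]=3,scc[1]=?,scc[2]=?,scc[3]=1,scc[4]=1,scc[5]=2,scc[6]=?,scc[7]=0)
step 6: low=(low[0]=0,low[1]=5,low[2]=?,low[3]=2,low[4]=2,low[5]=1,low[6]=?,low[7]=4); scc=(scc[0]=3,scc[1]=4,scc[2]=?,scc[3]=1,scc[4]=1,scc[5]=2,scc[6]=?,scc[7]=0)
step 7: low=(low[0]=0,low[1]=5,low[2]=6,low[3]=2,low[4]=2,low[5]=1,low[6]=?,low[7]=4); scc=(scc[0]=3,scc[1]=4,scc[2]=5,scc[3]=1,scc[4]=1,scc[5]=2,scc[6]=?,scc[7]=0)
step 8: low=(low[0]=0,low[1]=5,low[2]=6,low[3]=2,low[4]=2,low[5]=1,low[6]=7,low[7]=4); scc=(scc[0]=3,scc[1]=4,scc[2]=5,scc[3]=1,scc[4]=1,scc[5]=2,scc[6]=6,scc[7]=0)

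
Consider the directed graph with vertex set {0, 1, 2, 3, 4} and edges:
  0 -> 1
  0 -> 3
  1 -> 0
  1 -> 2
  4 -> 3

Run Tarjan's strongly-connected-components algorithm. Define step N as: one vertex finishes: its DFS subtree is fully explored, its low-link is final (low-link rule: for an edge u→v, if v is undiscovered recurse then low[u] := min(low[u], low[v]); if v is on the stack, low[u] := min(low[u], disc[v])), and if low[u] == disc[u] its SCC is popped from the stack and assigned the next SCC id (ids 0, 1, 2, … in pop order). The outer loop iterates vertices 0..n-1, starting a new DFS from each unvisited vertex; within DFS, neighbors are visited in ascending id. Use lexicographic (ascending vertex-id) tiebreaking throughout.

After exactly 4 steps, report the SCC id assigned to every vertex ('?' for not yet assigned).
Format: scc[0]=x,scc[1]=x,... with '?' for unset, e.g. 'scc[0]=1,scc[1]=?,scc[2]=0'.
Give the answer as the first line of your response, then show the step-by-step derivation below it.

scc[0]=2,scc[1]=2,scc[2]=0,scc[3]=1,scc[4]=?

step 1: low=(low[0]=0,low[1]=0,low[2]=2,low[3]=?,low[4]=?); scc=(scc[0]=?,scc[1]=?,scc[2]=0,scc[3]=?,scc[4]=?)
step 2: low=(low[0]=0,low[1]=0,low[2]=2,low[3]=?,low[4]=?); scc=(scc[0]=?,scc[1]=?,scc[2]=0,scc[3]=?,scc[4]=?)
step 3: low=(low[0]=0,low[1]=0,low[2]=2,low[3]=3,low[4]=?); scc=(scc[0]=?,scc[1]=?,scc[2]=0,scc[3]=1,scc[4]=?)
step 4: low=(low[0]=0,low[1]=0,low[2]=2,low[3]=3,low[4]=?); scc=(scc[0]=2,scc[1]=2,scc[2]=0,scc[3]=1,scc[4]=?)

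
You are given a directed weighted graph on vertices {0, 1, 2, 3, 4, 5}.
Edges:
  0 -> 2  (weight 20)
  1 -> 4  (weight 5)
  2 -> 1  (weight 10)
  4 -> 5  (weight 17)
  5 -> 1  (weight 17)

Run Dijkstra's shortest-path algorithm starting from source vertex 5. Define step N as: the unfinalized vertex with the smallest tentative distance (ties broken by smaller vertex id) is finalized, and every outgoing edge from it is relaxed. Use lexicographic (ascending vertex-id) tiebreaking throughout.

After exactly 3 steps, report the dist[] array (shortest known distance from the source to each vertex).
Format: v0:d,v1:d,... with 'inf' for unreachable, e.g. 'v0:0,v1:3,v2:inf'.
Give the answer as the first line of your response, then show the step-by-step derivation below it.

v0:inf,v1:17,v2:inf,v3:inf,v4:22,v5:0

step 1: dist = v0:inf,v1:17,v2:inf,v3:inf,v4:inf,v5:0
step 2: dist = v0:inf,v1:17,v2:inf,v3:inf,v4:22,v5:0
step 3: dist = v0:inf,v1:17,v2:inf,v3:inf,v4:22,v5:0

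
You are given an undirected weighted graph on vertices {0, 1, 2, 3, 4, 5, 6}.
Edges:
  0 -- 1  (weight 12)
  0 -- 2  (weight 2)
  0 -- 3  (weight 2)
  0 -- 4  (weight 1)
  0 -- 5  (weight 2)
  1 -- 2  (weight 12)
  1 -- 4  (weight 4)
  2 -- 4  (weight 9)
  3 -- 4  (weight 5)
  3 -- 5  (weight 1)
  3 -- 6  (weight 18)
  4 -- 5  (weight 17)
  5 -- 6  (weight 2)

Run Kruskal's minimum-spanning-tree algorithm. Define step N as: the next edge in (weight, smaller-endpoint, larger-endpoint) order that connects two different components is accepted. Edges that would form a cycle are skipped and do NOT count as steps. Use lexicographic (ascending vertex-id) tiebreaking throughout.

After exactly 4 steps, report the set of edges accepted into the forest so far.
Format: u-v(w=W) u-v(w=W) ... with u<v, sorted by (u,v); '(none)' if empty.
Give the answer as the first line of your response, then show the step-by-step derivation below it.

0-2(w=2) 0-3(w=2) 0-4(w=1) 3-5(w=1)

step 1: add edge 0-4 (w=1); MST = {0-4(w=1)}
step 2: add edge 3-5 (w=1); MST = {0-4(w=1) 3-5(w=1)}
step 3: add edge 0-2 (w=2); MST = {0-2(w=2) 0-4(w=1) 3-5(w=1)}
step 4: add edge 0-3 (w=2); MST = {0-2(w=2) 0-3(w=2) 0-4(w=1) 3-5(w=1)}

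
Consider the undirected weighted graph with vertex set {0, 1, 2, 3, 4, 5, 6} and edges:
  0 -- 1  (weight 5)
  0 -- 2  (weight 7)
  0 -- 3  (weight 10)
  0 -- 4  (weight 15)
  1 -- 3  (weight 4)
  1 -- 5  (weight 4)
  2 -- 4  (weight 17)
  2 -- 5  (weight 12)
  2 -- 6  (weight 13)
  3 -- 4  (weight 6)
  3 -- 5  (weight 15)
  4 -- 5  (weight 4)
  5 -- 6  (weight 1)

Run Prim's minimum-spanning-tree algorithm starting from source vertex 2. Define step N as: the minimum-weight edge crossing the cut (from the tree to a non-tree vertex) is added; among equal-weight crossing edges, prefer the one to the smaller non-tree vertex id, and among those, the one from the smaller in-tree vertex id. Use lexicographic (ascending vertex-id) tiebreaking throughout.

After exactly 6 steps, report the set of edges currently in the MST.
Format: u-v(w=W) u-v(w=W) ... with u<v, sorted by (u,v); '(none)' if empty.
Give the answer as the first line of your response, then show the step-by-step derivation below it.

0-1(w=5) 0-2(w=7) 1-3(w=4) 1-5(w=4) 4-5(w=4) 5-6(w=1)

step 1: add edge 0-2 (w=7); MST = {0-2(w=7)}
step 2: add edge 0-1 (w=5); MST = {0-1(w=5) 0-2(w=7)}
step 3: add edge 1-3 (w=4); MST = {0-1(w=5) 0-2(w=7) 1-3(w=4)}
step 4: add edge 1-5 (w=4); MST = {0-1(w=5) 0-2(w=7) 1-3(w=4) 1-5(w=4)}
step 5: add edge 5-6 (w=1); MST = {0-1(w=5) 0-2(w=7) 1-3(w=4) 1-5(w=4) 5-6(w=1)}
step 6: add edge 4-5 (w=4); MST = {0-1(w=5) 0-2(w=7) 1-3(w=4) 1-5(w=4) 4-5(w=4) 5-6(w=1)}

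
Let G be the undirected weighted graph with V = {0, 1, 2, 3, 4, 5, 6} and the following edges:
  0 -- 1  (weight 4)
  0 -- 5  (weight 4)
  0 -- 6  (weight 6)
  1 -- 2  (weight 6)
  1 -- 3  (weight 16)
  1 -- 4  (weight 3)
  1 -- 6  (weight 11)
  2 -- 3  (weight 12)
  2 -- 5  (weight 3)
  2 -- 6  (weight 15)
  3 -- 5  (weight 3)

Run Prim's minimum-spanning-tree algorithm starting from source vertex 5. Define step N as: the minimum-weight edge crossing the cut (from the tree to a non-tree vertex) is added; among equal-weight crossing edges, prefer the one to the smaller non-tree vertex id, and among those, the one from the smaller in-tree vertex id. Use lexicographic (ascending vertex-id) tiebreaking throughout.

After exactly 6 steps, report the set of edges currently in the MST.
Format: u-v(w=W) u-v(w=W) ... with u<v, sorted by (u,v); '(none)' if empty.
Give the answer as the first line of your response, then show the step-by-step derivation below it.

0-1(w=4) 0-5(w=4) 0-6(w=6) 1-4(w=3) 2-5(w=3) 3-5(w=3)

step 1: add edge 2-5 (w=3); MST = {2-5(w=3)}
step 2: add edge 3-5 (w=3); MST = {2-5(w=3) 3-5(w=3)}
step 3: add edge 0-5 (w=4); MST = {0-5(w=4) 2-5(w=3) 3-5(w=3)}
step 4: add edge 0-1 (w=4); MST = {0-1(w=4) 0-5(w=4) 2-5(w=3) 3-5(w=3)}
step 5: add edge 1-4 (w=3); MST = {0-1(w=4) 0-5(w=4) 1-4(w=3) 2-5(w=3) 3-5(w=3)}
step 6: add edge 0-6 (w=6); MST = {0-1(w=4) 0-5(w=4) 0-6(w=6) 1-4(w=3) 2-5(w=3) 3-5(w=3)}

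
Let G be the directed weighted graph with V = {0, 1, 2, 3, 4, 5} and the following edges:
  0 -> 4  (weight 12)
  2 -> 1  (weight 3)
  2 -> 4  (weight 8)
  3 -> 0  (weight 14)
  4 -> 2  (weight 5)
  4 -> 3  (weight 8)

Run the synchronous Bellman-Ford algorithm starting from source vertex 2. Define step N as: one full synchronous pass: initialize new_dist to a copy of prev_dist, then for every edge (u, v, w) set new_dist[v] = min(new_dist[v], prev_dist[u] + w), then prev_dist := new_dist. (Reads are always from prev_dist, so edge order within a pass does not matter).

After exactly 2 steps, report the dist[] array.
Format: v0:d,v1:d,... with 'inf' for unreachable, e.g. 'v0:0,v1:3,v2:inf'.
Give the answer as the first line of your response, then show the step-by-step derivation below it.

v0:inf,v1:3,v2:0,v3:16,v4:8,v5:inf

step 1: dist = v0:inf,v1:3,v2:0,v3:inf,v4:8,v5:inf
step 2: dist = v0:inf,v1:3,v2:0,v3:16,v4:8,v5:inf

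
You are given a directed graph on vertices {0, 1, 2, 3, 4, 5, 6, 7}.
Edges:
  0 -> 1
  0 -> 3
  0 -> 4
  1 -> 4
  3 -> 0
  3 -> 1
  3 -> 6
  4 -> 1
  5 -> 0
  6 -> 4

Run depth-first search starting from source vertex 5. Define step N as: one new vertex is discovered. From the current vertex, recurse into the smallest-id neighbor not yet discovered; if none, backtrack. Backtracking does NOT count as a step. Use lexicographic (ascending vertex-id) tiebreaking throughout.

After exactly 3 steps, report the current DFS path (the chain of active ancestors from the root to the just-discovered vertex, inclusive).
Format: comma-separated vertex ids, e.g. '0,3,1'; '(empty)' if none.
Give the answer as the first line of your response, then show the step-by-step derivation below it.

5,0,1

step 1: discover 5; path=5; order=5
step 2: discover 0; path=5>0; order=5,0
step 3: discover 1; path=5>0>1; order=5,0,1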